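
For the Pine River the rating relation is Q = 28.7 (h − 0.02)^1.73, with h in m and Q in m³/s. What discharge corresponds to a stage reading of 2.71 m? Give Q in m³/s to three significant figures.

Q = 28.7 × (2.71 − 0.02)^1.73 = 28.7 × 2.69^1.73 = 159.0 m³/s

159 m³/s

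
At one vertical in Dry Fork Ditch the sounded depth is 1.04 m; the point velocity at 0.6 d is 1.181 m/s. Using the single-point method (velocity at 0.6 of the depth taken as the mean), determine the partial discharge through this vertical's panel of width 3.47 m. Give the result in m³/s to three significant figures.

v̄ = v₀.₆ = 1.181 m/s
q = v̄ × d × w = 1.181 × 1.04 × 3.47 = 4.262 m³/s

4.26 m³/s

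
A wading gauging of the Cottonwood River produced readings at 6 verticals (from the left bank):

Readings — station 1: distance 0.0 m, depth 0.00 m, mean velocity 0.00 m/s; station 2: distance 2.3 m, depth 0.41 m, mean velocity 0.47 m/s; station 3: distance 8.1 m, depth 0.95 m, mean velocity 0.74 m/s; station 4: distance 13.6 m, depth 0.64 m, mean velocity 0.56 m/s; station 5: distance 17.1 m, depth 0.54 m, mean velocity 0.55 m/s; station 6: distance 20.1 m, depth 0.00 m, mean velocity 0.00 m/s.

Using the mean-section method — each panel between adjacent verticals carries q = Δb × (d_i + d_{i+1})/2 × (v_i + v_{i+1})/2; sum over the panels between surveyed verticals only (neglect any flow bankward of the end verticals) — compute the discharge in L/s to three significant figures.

6710 L/s

Panel 1-2: Δb = 2.3 m, d̄ = (0.00+0.41)/2 = 0.205, v̄ = (0.00+0.47)/2 = 0.235 → q = 2.3×0.205×0.235 = 0.1108 m³/s
Panel 2-3: Δb = 5.8 m, d̄ = (0.41+0.95)/2 = 0.68, v̄ = (0.47+0.74)/2 = 0.605 → q = 5.8×0.68×0.605 = 2.386 m³/s
Panel 3-4: Δb = 5.5 m, d̄ = (0.95+0.64)/2 = 0.795, v̄ = (0.74+0.56)/2 = 0.65 → q = 5.5×0.795×0.65 = 2.842 m³/s
Panel 4-5: Δb = 3.5 m, d̄ = (0.64+0.54)/2 = 0.59, v̄ = (0.56+0.55)/2 = 0.555 → q = 3.5×0.59×0.555 = 1.146 m³/s
Panel 5-6: Δb = 3 m, d̄ = (0.54+0.00)/2 = 0.27, v̄ = (0.55+0.00)/2 = 0.275 → q = 3×0.27×0.275 = 0.2228 m³/s
Q = Σ q = 6.708 m³/s
= 6.708 × 1000 = 6708 L/s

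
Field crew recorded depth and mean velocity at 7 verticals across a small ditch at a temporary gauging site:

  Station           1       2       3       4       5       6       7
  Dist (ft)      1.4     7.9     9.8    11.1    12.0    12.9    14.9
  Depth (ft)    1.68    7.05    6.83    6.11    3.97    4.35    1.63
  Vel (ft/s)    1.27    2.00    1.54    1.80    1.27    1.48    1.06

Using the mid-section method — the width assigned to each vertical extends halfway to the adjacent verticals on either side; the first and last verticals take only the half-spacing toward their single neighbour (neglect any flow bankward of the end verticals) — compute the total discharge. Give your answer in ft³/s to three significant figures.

111 ft³/s

w_1 = (7.9 − 1.4)/2 = 3.25 ft; q_1 = 1.27 × 1.68 × 3.25 = 6.934 ft³/s
w_2 = (9.8 − 1.4)/2 = 4.2 ft; q_2 = 2.00 × 7.05 × 4.2 = 59.22 ft³/s
w_3 = (11.1 − 7.9)/2 = 1.6 ft; q_3 = 1.54 × 6.83 × 1.6 = 16.83 ft³/s
w_4 = (12.0 − 9.8)/2 = 1.1 ft; q_4 = 1.80 × 6.11 × 1.1 = 12.10 ft³/s
w_5 = (12.9 − 11.1)/2 = 0.9 ft; q_5 = 1.27 × 3.97 × 0.9 = 4.538 ft³/s
w_6 = (14.9 − 12.0)/2 = 1.45 ft; q_6 = 1.48 × 4.35 × 1.45 = 9.335 ft³/s
w_7 = (14.9 − 12.9)/2 = 1 ft; q_7 = 1.06 × 1.63 × 1 = 1.728 ft³/s
Q = Σ qᵢ = 110.7 ft³/s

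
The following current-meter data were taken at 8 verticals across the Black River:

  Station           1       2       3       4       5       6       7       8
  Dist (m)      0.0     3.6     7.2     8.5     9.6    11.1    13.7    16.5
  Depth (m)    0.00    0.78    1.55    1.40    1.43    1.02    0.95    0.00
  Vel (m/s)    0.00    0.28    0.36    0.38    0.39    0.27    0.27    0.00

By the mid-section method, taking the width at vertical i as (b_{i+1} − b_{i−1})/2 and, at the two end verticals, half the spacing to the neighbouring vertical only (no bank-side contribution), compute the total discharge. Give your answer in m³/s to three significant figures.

w_2 = (7.2 − 0.0)/2 = 3.6 m; q_2 = 0.28 × 0.78 × 3.6 = 0.7862 m³/s
w_3 = (8.5 − 3.6)/2 = 2.45 m; q_3 = 0.36 × 1.55 × 2.45 = 1.367 m³/s
w_4 = (9.6 − 7.2)/2 = 1.2 m; q_4 = 0.38 × 1.40 × 1.2 = 0.6384 m³/s
w_5 = (11.1 − 8.5)/2 = 1.3 m; q_5 = 0.39 × 1.43 × 1.3 = 0.7250 m³/s
w_6 = (13.7 − 9.6)/2 = 2.05 m; q_6 = 0.27 × 1.02 × 2.05 = 0.5646 m³/s
w_7 = (16.5 − 11.1)/2 = 2.7 m; q_7 = 0.27 × 0.95 × 2.7 = 0.6926 m³/s
Stations 1, 8 contribute zero (depth or velocity is 0).
Q = Σ qᵢ = 4.774 m³/s

4.77 m³/s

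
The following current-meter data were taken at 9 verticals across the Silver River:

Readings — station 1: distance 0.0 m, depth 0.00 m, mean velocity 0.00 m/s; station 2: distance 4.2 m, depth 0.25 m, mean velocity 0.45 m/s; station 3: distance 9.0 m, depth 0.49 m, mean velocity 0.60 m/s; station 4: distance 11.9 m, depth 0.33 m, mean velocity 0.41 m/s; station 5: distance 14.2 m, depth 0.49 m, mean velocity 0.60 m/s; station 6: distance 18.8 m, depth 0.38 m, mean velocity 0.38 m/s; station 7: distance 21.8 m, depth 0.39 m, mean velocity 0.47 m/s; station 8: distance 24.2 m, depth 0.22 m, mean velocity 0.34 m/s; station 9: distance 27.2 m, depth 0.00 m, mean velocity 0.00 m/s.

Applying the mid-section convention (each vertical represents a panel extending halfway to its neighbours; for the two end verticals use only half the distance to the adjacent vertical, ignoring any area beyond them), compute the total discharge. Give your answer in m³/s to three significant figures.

4.25 m³/s

w_2 = (9.0 − 0.0)/2 = 4.5 m; q_2 = 0.45 × 0.25 × 4.5 = 0.5063 m³/s
w_3 = (11.9 − 4.2)/2 = 3.85 m; q_3 = 0.60 × 0.49 × 3.85 = 1.132 m³/s
w_4 = (14.2 − 9.0)/2 = 2.6 m; q_4 = 0.41 × 0.33 × 2.6 = 0.3518 m³/s
w_5 = (18.8 − 11.9)/2 = 3.45 m; q_5 = 0.60 × 0.49 × 3.45 = 1.014 m³/s
w_6 = (21.8 − 14.2)/2 = 3.8 m; q_6 = 0.38 × 0.38 × 3.8 = 0.5487 m³/s
w_7 = (24.2 − 18.8)/2 = 2.7 m; q_7 = 0.47 × 0.39 × 2.7 = 0.4949 m³/s
w_8 = (27.2 − 21.8)/2 = 2.7 m; q_8 = 0.34 × 0.22 × 2.7 = 0.2020 m³/s
Stations 1, 9 contribute zero (depth or velocity is 0).
Q = Σ qᵢ = 4.250 m³/s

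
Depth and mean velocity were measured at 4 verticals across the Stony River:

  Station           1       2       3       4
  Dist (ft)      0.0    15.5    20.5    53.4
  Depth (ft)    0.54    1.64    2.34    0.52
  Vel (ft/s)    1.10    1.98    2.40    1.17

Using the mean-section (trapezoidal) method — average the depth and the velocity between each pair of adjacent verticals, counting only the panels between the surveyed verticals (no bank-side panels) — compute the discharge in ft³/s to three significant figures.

Panel 1-2: Δb = 15.5 ft, d̄ = (0.54+1.64)/2 = 1.09, v̄ = (1.10+1.98)/2 = 1.54 → q = 15.5×1.09×1.54 = 26.02 ft³/s
Panel 2-3: Δb = 5 ft, d̄ = (1.64+2.34)/2 = 1.99, v̄ = (1.98+2.40)/2 = 2.19 → q = 5×1.99×2.19 = 21.79 ft³/s
Panel 3-4: Δb = 32.9 ft, d̄ = (2.34+0.52)/2 = 1.43, v̄ = (2.40+1.17)/2 = 1.785 → q = 32.9×1.43×1.785 = 83.98 ft³/s
Q = Σ q = 131.8 ft³/s

132 ft³/s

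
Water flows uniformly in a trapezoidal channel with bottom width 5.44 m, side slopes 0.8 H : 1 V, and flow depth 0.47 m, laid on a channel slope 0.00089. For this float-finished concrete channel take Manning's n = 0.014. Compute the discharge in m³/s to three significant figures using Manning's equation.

3.22 m³/s

A = (b + z·y)·y = (5.44 + 0.8×0.47)×0.47 = 2.734 m²
P = b + 2y√(1+z²) = 5.44 + 2×0.47×√(1+0.8²) = 6.644 m
R = A/P = 2.734/6.644 = 0.4114 m
Q = (1/n)·A·R^(2/3)·S^(1/2) = (1/0.014) × 2.734 × 0.4114^(2/3) × 0.00089^(1/2) = 3.222 m³/s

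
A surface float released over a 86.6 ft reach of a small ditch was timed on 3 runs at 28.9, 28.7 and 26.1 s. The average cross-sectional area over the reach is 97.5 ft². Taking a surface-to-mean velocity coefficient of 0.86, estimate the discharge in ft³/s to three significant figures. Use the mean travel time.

t̄ = (28.9 + 28.7 + 26.1) / 3 = 27.9 s
v_surface = L / t̄ = 86.6 / 27.9 = 3.104 ft/s
v_mean = 0.86 × 3.104 = 2.669 ft/s
Q = A × v_mean = 97.5 × 2.669 = 260.3 ft³/s

260 ft³/s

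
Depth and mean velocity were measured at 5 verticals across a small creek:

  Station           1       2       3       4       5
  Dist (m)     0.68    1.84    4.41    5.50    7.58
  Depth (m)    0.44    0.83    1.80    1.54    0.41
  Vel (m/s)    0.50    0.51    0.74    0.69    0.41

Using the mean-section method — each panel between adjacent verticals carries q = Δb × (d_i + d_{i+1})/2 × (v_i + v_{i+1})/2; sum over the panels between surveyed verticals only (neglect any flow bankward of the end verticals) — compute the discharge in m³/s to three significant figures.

Panel 1-2: Δb = 1.16 m, d̄ = (0.44+0.83)/2 = 0.635, v̄ = (0.50+0.51)/2 = 0.505 → q = 1.16×0.635×0.505 = 0.3720 m³/s
Panel 2-3: Δb = 2.57 m, d̄ = (0.83+1.80)/2 = 1.315, v̄ = (0.51+0.74)/2 = 0.625 → q = 2.57×1.315×0.625 = 2.112 m³/s
Panel 3-4: Δb = 1.09 m, d̄ = (1.80+1.54)/2 = 1.67, v̄ = (0.74+0.69)/2 = 0.715 → q = 1.09×1.67×0.715 = 1.302 m³/s
Panel 4-5: Δb = 2.08 m, d̄ = (1.54+0.41)/2 = 0.975, v̄ = (0.69+0.41)/2 = 0.55 → q = 2.08×0.975×0.55 = 1.115 m³/s
Q = Σ q = 4.901 m³/s

4.90 m³/s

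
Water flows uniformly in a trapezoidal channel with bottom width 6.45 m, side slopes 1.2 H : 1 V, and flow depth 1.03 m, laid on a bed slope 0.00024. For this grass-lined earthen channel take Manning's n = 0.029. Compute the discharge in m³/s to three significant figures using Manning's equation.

A = (b + z·y)·y = (6.45 + 1.2×1.03)×1.03 = 7.917 m²
P = b + 2y√(1+z²) = 6.45 + 2×1.03×√(1+1.2²) = 9.668 m
R = A/P = 7.917/9.668 = 0.8189 m
Q = (1/n)·A·R^(2/3)·S^(1/2) = (1/0.029) × 7.917 × 0.8189^(2/3) × 0.00024^(1/2) = 3.702 m³/s

3.70 m³/s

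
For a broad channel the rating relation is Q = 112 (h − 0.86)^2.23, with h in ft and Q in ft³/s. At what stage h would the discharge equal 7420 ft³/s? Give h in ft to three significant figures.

7.42 ft

h − h₀ = (Q/C)^(1/b) = (7420/112)^(1/2.23) = 6.557 ft
h = 0.86 + 6.557 = 7.417 ft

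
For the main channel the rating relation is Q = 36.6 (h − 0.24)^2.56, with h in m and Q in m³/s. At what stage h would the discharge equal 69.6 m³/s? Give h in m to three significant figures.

1.53 m

h − h₀ = (Q/C)^(1/b) = (69.6/36.6)^(1/2.56) = 1.285 m
h = 0.24 + 1.285 = 1.525 m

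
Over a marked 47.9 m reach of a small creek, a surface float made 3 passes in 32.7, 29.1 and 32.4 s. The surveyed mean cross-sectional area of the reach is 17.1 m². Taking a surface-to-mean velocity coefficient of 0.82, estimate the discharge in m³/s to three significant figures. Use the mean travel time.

t̄ = (32.7 + 29.1 + 32.4) / 3 = 31.4 s
v_surface = L / t̄ = 47.9 / 31.4 = 1.525 m/s
v_mean = 0.82 × 1.525 = 1.251 m/s
Q = A × v_mean = 17.1 × 1.251 = 21.39 m³/s

21.4 m³/s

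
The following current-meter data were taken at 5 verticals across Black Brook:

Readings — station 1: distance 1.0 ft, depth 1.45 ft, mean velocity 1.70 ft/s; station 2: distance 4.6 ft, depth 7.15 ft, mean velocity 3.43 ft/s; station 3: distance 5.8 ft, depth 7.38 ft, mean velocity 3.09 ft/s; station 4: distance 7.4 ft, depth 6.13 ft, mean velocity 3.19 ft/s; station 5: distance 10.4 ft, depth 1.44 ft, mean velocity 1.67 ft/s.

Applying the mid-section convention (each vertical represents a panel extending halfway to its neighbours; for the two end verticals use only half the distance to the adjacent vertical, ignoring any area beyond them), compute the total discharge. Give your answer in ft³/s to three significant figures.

144 ft³/s

w_1 = (4.6 − 1.0)/2 = 1.8 ft; q_1 = 1.70 × 1.45 × 1.8 = 4.437 ft³/s
w_2 = (5.8 − 1.0)/2 = 2.4 ft; q_2 = 3.43 × 7.15 × 2.4 = 58.86 ft³/s
w_3 = (7.4 − 4.6)/2 = 1.4 ft; q_3 = 3.09 × 7.38 × 1.4 = 31.93 ft³/s
w_4 = (10.4 − 5.8)/2 = 2.3 ft; q_4 = 3.19 × 6.13 × 2.3 = 44.98 ft³/s
w_5 = (10.4 − 7.4)/2 = 1.5 ft; q_5 = 1.67 × 1.44 × 1.5 = 3.607 ft³/s
Q = Σ qᵢ = 143.8 ft³/s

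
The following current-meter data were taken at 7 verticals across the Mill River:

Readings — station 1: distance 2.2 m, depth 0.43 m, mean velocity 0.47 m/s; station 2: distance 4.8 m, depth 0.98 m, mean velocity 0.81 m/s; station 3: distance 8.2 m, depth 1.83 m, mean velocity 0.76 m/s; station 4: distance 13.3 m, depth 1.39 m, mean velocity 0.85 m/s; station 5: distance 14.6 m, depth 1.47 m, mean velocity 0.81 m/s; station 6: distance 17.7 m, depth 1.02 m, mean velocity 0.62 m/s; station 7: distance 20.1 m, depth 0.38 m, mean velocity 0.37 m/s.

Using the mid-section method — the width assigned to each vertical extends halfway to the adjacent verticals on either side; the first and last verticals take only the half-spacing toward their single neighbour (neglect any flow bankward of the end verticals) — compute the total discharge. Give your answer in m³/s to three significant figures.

w_1 = (4.8 − 2.2)/2 = 1.3 m; q_1 = 0.47 × 0.43 × 1.3 = 0.2627 m³/s
w_2 = (8.2 − 2.2)/2 = 3 m; q_2 = 0.81 × 0.98 × 3 = 2.381 m³/s
w_3 = (13.3 − 4.8)/2 = 4.25 m; q_3 = 0.76 × 1.83 × 4.25 = 5.911 m³/s
w_4 = (14.6 − 8.2)/2 = 3.2 m; q_4 = 0.85 × 1.39 × 3.2 = 3.781 m³/s
w_5 = (17.7 − 13.3)/2 = 2.2 m; q_5 = 0.81 × 1.47 × 2.2 = 2.620 m³/s
w_6 = (20.1 − 14.6)/2 = 2.75 m; q_6 = 0.62 × 1.02 × 2.75 = 1.739 m³/s
w_7 = (20.1 − 17.7)/2 = 1.2 m; q_7 = 0.37 × 0.38 × 1.2 = 0.1687 m³/s
Q = Σ qᵢ = 16.86 m³/s

16.9 m³/s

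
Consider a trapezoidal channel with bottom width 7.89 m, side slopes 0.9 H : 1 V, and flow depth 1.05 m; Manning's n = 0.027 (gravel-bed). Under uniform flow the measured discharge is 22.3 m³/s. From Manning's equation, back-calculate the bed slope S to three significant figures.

0.00511

A = (b + z·y)·y = (7.89 + 0.9×1.05)×1.05 = 9.277 m²
P = b + 2y√(1+z²) = 7.89 + 2×1.05×√(1+0.9²) = 10.72 m
R = A/P = 9.277/10.72 = 0.8658 m
S = (Q·n / (1·A·R^(2/3)))² = (22.3×0.027 / (1×9.277×0.9084))² = 0.005105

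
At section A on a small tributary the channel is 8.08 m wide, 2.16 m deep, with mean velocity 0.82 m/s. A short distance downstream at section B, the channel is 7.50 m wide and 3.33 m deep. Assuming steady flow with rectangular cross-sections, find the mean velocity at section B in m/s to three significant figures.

0.573 m/s

Q = A₁V₁ = (8.08×2.16) × 0.82 = 14.31 m³/s
A₂ = 7.50 × 3.33 = 24.98 m²
V₂ = Q/A₂ = 14.31/24.98 = 0.5730 m/s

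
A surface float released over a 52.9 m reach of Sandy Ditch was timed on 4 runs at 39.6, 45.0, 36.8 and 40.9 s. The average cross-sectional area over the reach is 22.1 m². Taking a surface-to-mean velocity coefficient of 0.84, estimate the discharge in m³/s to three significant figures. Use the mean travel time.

24.2 m³/s

t̄ = (39.6 + 45.0 + 36.8 + 40.9) / 4 = 40.575 s
v_surface = L / t̄ = 52.9 / 40.575 = 1.304 m/s
v_mean = 0.84 × 1.304 = 1.095 m/s
Q = A × v_mean = 22.1 × 1.095 = 24.20 m³/s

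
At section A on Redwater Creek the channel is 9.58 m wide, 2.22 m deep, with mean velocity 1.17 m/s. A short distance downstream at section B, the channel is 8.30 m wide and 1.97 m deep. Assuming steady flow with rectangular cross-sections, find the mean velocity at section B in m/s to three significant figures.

1.52 m/s

Q = A₁V₁ = (9.58×2.22) × 1.17 = 24.88 m³/s
A₂ = 8.30 × 1.97 = 16.35 m²
V₂ = Q/A₂ = 24.88/16.35 = 1.522 m/s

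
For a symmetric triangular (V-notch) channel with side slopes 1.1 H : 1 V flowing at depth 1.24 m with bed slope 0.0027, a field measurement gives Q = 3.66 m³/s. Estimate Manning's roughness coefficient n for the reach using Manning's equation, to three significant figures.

A = z·y² = 1.1×1.24² = 1.691 m²
P = 2y√(1+z²) = 2×1.24×√(1+1.1²) = 3.687 m
R = A/P = 1.691/3.687 = 0.4588 m
n = (1/Q)·A·R^(2/3)·S^(1/2) = (1/3.66) × 1.691 × 0.5948 × 0.05196 = 0.01428

0.0143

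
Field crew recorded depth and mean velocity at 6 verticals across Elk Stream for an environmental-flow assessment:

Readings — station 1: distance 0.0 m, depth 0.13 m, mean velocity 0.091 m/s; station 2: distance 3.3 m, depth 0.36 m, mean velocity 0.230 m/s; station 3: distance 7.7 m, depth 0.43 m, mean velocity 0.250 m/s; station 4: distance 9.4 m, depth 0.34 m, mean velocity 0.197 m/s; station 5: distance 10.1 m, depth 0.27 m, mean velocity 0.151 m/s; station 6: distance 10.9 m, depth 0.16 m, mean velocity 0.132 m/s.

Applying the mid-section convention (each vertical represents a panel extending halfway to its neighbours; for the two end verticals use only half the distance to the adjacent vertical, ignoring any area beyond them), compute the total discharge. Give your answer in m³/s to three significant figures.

w_1 = (3.3 − 0.0)/2 = 1.65 m; q_1 = 0.091 × 0.13 × 1.65 = 0.01952 m³/s
w_2 = (7.7 − 0.0)/2 = 3.85 m; q_2 = 0.230 × 0.36 × 3.85 = 0.3188 m³/s
w_3 = (9.4 − 3.3)/2 = 3.05 m; q_3 = 0.250 × 0.43 × 3.05 = 0.3279 m³/s
w_4 = (10.1 − 7.7)/2 = 1.2 m; q_4 = 0.197 × 0.34 × 1.2 = 0.08038 m³/s
w_5 = (10.9 − 9.4)/2 = 0.75 m; q_5 = 0.151 × 0.27 × 0.75 = 0.03058 m³/s
w_6 = (10.9 − 10.1)/2 = 0.4 m; q_6 = 0.132 × 0.16 × 0.4 = 0.008448 m³/s
Q = Σ qᵢ = 0.7856 m³/s

0.786 m³/s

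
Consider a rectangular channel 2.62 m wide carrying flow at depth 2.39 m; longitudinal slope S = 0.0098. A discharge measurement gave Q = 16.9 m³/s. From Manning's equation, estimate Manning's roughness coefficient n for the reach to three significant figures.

0.0328

A = b·y = 2.62 × 2.39 = 6.262 m²
P = b + 2y = 2.62 + 2×2.39 = 7.400 m
R = A/P = 6.262/7.400 = 0.8462 m
n = (1/Q)·A·R^(2/3)·S^(1/2) = (1/16.9) × 6.262 × 0.8946 × 0.09899 = 0.03281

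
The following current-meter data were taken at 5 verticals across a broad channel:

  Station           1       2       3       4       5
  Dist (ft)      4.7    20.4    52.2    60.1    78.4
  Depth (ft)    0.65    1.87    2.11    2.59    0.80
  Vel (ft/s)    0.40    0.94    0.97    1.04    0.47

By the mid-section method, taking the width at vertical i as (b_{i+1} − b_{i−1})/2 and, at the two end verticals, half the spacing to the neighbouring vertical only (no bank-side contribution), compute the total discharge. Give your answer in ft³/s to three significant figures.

w_1 = (20.4 − 4.7)/2 = 7.85 ft; q_1 = 0.40 × 0.65 × 7.85 = 2.041 ft³/s
w_2 = (52.2 − 4.7)/2 = 23.75 ft; q_2 = 0.94 × 1.87 × 23.75 = 41.75 ft³/s
w_3 = (60.1 − 20.4)/2 = 19.85 ft; q_3 = 0.97 × 2.11 × 19.85 = 40.63 ft³/s
w_4 = (78.4 − 52.2)/2 = 13.1 ft; q_4 = 1.04 × 2.59 × 13.1 = 35.29 ft³/s
w_5 = (78.4 − 60.1)/2 = 9.15 ft; q_5 = 0.47 × 0.80 × 9.15 = 3.440 ft³/s
Q = Σ qᵢ = 123.1 ft³/s

123 ft³/s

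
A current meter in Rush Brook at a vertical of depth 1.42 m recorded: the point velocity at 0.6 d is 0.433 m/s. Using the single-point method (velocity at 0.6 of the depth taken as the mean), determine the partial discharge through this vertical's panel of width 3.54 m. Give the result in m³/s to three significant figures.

2.18 m³/s

v̄ = v₀.₆ = 0.433 m/s
q = v̄ × d × w = 0.4330 × 1.42 × 3.54 = 2.177 m³/s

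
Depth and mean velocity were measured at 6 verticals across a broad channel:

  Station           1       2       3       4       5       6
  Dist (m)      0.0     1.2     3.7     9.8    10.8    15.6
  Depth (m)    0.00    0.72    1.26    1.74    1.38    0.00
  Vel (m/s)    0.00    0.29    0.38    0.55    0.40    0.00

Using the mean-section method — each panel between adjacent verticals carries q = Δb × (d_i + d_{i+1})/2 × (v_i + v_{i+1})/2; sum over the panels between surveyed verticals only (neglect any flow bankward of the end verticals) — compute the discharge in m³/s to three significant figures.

6.55 m³/s

Panel 1-2: Δb = 1.2 m, d̄ = (0.00+0.72)/2 = 0.36, v̄ = (0.00+0.29)/2 = 0.145 → q = 1.2×0.36×0.145 = 0.06264 m³/s
Panel 2-3: Δb = 2.5 m, d̄ = (0.72+1.26)/2 = 0.99, v̄ = (0.29+0.38)/2 = 0.335 → q = 2.5×0.99×0.335 = 0.8291 m³/s
Panel 3-4: Δb = 6.1 m, d̄ = (1.26+1.74)/2 = 1.5, v̄ = (0.38+0.55)/2 = 0.465 → q = 6.1×1.5×0.465 = 4.255 m³/s
Panel 4-5: Δb = 1 m, d̄ = (1.74+1.38)/2 = 1.56, v̄ = (0.55+0.40)/2 = 0.475 → q = 1×1.56×0.475 = 0.7410 m³/s
Panel 5-6: Δb = 4.8 m, d̄ = (1.38+0.00)/2 = 0.69, v̄ = (0.40+0.00)/2 = 0.2 → q = 4.8×0.69×0.2 = 0.6624 m³/s
Q = Σ q = 6.550 m³/s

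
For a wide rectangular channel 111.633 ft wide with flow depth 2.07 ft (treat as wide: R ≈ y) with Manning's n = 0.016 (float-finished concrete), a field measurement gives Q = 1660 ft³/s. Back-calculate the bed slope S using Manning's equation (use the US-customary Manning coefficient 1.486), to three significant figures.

A = b·y = 111.633 × 2.07 = 231.1 ft²
Wide channel: R ≈ y = 2.07 ft
S = (Q·n / (1.486·A·R^(2/3)))² = (1660×0.016 / (1.486×231.1×1.624))² = 0.002268

0.00227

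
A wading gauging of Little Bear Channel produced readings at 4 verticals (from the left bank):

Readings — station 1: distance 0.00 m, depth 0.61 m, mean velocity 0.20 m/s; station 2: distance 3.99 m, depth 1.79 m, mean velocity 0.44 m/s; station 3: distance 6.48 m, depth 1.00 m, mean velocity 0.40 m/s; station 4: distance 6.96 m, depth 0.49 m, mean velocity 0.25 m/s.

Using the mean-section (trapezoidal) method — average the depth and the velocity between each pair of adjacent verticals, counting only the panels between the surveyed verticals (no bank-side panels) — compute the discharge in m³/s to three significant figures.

3.11 m³/s

Panel 1-2: Δb = 3.99 m, d̄ = (0.61+1.79)/2 = 1.2, v̄ = (0.20+0.44)/2 = 0.32 → q = 3.99×1.2×0.32 = 1.532 m³/s
Panel 2-3: Δb = 2.49 m, d̄ = (1.79+1.00)/2 = 1.395, v̄ = (0.44+0.40)/2 = 0.42 → q = 2.49×1.395×0.42 = 1.459 m³/s
Panel 3-4: Δb = 0.48 m, d̄ = (1.00+0.49)/2 = 0.745, v̄ = (0.40+0.25)/2 = 0.325 → q = 0.48×0.745×0.325 = 0.1162 m³/s
Q = Σ q = 3.107 m³/s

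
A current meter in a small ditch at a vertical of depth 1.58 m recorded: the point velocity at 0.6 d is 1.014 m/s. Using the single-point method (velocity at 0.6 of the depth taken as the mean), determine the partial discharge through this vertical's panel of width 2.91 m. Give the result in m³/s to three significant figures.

v̄ = v₀.₆ = 1.014 m/s
q = v̄ × d × w = 1.014 × 1.58 × 2.91 = 4.662 m³/s

4.66 m³/s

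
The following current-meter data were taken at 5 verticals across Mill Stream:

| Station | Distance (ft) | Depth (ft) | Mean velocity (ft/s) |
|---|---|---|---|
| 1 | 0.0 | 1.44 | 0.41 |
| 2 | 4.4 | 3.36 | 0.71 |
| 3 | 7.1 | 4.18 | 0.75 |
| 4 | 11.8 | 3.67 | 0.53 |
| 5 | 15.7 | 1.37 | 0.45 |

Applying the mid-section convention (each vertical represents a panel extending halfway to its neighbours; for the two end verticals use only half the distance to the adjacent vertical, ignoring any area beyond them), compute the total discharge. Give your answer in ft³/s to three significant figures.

30.9 ft³/s

w_1 = (4.4 − 0.0)/2 = 2.2 ft; q_1 = 0.41 × 1.44 × 2.2 = 1.299 ft³/s
w_2 = (7.1 − 0.0)/2 = 3.55 ft; q_2 = 0.71 × 3.36 × 3.55 = 8.469 ft³/s
w_3 = (11.8 − 4.4)/2 = 3.7 ft; q_3 = 0.75 × 4.18 × 3.7 = 11.60 ft³/s
w_4 = (15.7 − 7.1)/2 = 4.3 ft; q_4 = 0.53 × 3.67 × 4.3 = 8.364 ft³/s
w_5 = (15.7 − 11.8)/2 = 1.95 ft; q_5 = 0.45 × 1.37 × 1.95 = 1.202 ft³/s
Q = Σ qᵢ = 30.93 ft³/s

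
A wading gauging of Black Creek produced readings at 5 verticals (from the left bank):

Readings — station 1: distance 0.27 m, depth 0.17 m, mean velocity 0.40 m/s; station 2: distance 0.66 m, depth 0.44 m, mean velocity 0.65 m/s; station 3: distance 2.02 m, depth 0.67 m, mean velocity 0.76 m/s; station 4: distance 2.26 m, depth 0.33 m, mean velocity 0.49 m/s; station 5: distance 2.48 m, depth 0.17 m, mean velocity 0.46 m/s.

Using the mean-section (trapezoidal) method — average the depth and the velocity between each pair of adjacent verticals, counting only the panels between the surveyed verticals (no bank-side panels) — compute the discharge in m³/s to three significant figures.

Panel 1-2: Δb = 0.39 m, d̄ = (0.17+0.44)/2 = 0.305, v̄ = (0.40+0.65)/2 = 0.525 → q = 0.39×0.305×0.525 = 0.06245 m³/s
Panel 2-3: Δb = 1.36 m, d̄ = (0.44+0.67)/2 = 0.555, v̄ = (0.65+0.76)/2 = 0.705 → q = 1.36×0.555×0.705 = 0.5321 m³/s
Panel 3-4: Δb = 0.24 m, d̄ = (0.67+0.33)/2 = 0.5, v̄ = (0.76+0.49)/2 = 0.625 → q = 0.24×0.5×0.625 = 0.07500 m³/s
Panel 4-5: Δb = 0.22 m, d̄ = (0.33+0.17)/2 = 0.25, v̄ = (0.49+0.46)/2 = 0.475 → q = 0.22×0.25×0.475 = 0.02613 m³/s
Q = Σ q = 0.6957 m³/s

0.696 m³/s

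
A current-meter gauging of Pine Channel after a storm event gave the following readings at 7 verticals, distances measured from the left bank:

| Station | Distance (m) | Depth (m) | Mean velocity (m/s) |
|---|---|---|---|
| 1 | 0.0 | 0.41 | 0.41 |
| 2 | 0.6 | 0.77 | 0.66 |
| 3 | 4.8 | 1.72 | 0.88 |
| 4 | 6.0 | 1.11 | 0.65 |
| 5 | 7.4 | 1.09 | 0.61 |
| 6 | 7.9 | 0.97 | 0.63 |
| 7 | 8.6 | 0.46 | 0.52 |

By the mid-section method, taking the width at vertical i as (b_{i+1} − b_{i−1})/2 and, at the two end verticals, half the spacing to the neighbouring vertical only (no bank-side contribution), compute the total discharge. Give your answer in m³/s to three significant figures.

w_1 = (0.6 − 0.0)/2 = 0.3 m; q_1 = 0.41 × 0.41 × 0.3 = 0.05043 m³/s
w_2 = (4.8 − 0.0)/2 = 2.4 m; q_2 = 0.66 × 0.77 × 2.4 = 1.220 m³/s
w_3 = (6.0 − 0.6)/2 = 2.7 m; q_3 = 0.88 × 1.72 × 2.7 = 4.087 m³/s
w_4 = (7.4 − 4.8)/2 = 1.3 m; q_4 = 0.65 × 1.11 × 1.3 = 0.9380 m³/s
w_5 = (7.9 − 6.0)/2 = 0.95 m; q_5 = 0.61 × 1.09 × 0.95 = 0.6317 m³/s
w_6 = (8.6 − 7.4)/2 = 0.6 m; q_6 = 0.63 × 0.97 × 0.6 = 0.3667 m³/s
w_7 = (8.6 − 7.9)/2 = 0.35 m; q_7 = 0.52 × 0.46 × 0.35 = 0.08372 m³/s
Q = Σ qᵢ = 7.377 m³/s

7.38 m³/s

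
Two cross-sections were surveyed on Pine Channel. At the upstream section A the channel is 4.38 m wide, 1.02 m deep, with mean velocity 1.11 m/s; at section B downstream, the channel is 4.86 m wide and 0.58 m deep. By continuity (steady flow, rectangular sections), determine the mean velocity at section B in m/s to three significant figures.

Q = A₁V₁ = (4.38×1.02) × 1.11 = 4.959 m³/s
A₂ = 4.86 × 0.58 = 2.819 m²
V₂ = Q/A₂ = 4.959/2.819 = 1.759 m/s

1.76 m/s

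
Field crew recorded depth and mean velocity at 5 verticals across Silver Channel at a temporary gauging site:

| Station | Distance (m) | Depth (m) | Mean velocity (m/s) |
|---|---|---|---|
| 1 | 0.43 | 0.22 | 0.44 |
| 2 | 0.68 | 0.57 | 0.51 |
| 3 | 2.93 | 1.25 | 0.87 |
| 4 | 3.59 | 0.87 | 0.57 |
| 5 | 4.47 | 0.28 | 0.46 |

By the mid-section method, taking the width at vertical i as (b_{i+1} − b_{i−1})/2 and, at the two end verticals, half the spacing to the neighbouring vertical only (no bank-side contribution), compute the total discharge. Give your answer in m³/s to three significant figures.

w_1 = (0.68 − 0.43)/2 = 0.125 m; q_1 = 0.44 × 0.22 × 0.125 = 0.01210 m³/s
w_2 = (2.93 − 0.43)/2 = 1.25 m; q_2 = 0.51 × 0.57 × 1.25 = 0.3634 m³/s
w_3 = (3.59 − 0.68)/2 = 1.455 m; q_3 = 0.87 × 1.25 × 1.455 = 1.582 m³/s
w_4 = (4.47 − 2.93)/2 = 0.77 m; q_4 = 0.57 × 0.87 × 0.77 = 0.3818 m³/s
w_5 = (4.47 − 3.59)/2 = 0.44 m; q_5 = 0.46 × 0.28 × 0.44 = 0.05667 m³/s
Q = Σ qᵢ = 2.396 m³/s

2.40 m³/s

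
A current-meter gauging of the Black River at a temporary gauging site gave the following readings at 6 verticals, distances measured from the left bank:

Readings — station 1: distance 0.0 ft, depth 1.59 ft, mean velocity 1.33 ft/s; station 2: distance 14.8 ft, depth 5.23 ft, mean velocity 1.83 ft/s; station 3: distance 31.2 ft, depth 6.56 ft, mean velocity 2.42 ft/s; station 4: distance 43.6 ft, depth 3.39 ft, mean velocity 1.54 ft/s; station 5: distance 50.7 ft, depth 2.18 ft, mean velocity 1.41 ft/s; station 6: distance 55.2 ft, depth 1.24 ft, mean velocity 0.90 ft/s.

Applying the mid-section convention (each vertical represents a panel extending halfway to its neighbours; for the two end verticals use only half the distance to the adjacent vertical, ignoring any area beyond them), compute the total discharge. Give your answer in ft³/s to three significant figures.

465 ft³/s

w_1 = (14.8 − 0.0)/2 = 7.4 ft; q_1 = 1.33 × 1.59 × 7.4 = 15.65 ft³/s
w_2 = (31.2 − 0.0)/2 = 15.6 ft; q_2 = 1.83 × 5.23 × 15.6 = 149.3 ft³/s
w_3 = (43.6 − 14.8)/2 = 14.4 ft; q_3 = 2.42 × 6.56 × 14.4 = 228.6 ft³/s
w_4 = (50.7 − 31.2)/2 = 9.75 ft; q_4 = 1.54 × 3.39 × 9.75 = 50.90 ft³/s
w_5 = (55.2 − 43.6)/2 = 5.8 ft; q_5 = 1.41 × 2.18 × 5.8 = 17.83 ft³/s
w_6 = (55.2 − 50.7)/2 = 2.25 ft; q_6 = 0.90 × 1.24 × 2.25 = 2.511 ft³/s
Q = Σ qᵢ = 464.8 ft³/s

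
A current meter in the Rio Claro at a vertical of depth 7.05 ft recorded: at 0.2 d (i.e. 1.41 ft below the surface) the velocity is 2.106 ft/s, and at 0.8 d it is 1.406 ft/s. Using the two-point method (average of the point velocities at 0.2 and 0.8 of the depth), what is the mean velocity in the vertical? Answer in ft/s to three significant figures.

v̄ = (2.106 + 1.406) / 2 = 1.756 ft/s

1.76 ft/s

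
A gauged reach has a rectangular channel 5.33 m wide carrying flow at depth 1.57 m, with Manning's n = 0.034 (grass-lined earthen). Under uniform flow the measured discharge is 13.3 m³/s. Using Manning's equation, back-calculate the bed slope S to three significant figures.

0.00297

A = b·y = 5.33 × 1.57 = 8.368 m²
P = b + 2y = 5.33 + 2×1.57 = 8.470 m
R = A/P = 8.368/8.470 = 0.9880 m
S = (Q·n / (1·A·R^(2/3)))² = (13.3×0.034 / (1×8.368×0.9920))² = 0.002968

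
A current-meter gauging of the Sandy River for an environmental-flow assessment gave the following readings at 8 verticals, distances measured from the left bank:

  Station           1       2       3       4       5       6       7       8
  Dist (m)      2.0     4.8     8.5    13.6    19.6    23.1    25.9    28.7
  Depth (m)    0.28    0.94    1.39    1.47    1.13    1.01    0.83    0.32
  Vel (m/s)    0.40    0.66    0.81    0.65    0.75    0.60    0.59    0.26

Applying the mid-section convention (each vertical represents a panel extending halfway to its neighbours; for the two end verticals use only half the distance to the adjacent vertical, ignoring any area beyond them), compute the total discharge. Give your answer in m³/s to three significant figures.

w_1 = (4.8 − 2.0)/2 = 1.4 m; q_1 = 0.40 × 0.28 × 1.4 = 0.1568 m³/s
w_2 = (8.5 − 2.0)/2 = 3.25 m; q_2 = 0.66 × 0.94 × 3.25 = 2.016 m³/s
w_3 = (13.6 − 4.8)/2 = 4.4 m; q_3 = 0.81 × 1.39 × 4.4 = 4.954 m³/s
w_4 = (19.6 − 8.5)/2 = 5.55 m; q_4 = 0.65 × 1.47 × 5.55 = 5.303 m³/s
w_5 = (23.1 − 13.6)/2 = 4.75 m; q_5 = 0.75 × 1.13 × 4.75 = 4.026 m³/s
w_6 = (25.9 − 19.6)/2 = 3.15 m; q_6 = 0.60 × 1.01 × 3.15 = 1.909 m³/s
w_7 = (28.7 − 23.1)/2 = 2.8 m; q_7 = 0.59 × 0.83 × 2.8 = 1.371 m³/s
w_8 = (28.7 − 25.9)/2 = 1.4 m; q_8 = 0.26 × 0.32 × 1.4 = 0.1165 m³/s
Q = Σ qᵢ = 19.85 m³/s

19.9 m³/s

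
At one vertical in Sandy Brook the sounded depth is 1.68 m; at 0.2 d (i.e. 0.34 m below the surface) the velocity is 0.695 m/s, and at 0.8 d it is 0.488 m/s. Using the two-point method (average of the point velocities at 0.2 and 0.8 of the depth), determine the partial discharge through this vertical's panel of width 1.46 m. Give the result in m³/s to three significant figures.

1.45 m³/s

v̄ = (0.695 + 0.488) / 2 = 0.5915 m/s
q = v̄ × d × w = 0.5915 × 1.68 × 1.46 = 1.451 m³/s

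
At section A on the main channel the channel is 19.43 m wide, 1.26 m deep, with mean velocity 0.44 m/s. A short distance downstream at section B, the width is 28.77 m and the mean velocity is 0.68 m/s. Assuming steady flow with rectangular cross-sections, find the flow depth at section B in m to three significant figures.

0.551 m

Q = A₁V₁ = (19.43×1.26) × 0.44 = 10.77 m³/s
d₂ = Q/(b₂ V₂) = 10.77/(28.77×0.68) = 0.5506 m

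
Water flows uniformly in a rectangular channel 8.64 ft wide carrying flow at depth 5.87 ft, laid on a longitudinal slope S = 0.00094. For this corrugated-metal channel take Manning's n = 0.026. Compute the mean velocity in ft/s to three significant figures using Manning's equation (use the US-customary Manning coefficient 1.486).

3.22 ft/s

A = b·y = 8.64 × 5.87 = 50.72 ft²
P = b + 2y = 8.64 + 2×5.87 = 20.38 ft
R = A/P = 50.72/20.38 = 2.489 ft
Q = (1.486/n)·A·R^(2/3)·S^(1/2) = (1.486/0.026) × 50.72 × 2.489^(2/3) × 0.00094^(1/2) = 163.2 ft³/s
V = Q/A = 163.2/50.72 = 3.218 ft/s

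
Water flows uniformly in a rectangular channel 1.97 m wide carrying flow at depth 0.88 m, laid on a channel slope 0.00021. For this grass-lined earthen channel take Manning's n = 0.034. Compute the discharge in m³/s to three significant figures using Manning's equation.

0.443 m³/s

A = b·y = 1.97 × 0.88 = 1.734 m²
P = b + 2y = 1.97 + 2×0.88 = 3.730 m
R = A/P = 1.734/3.730 = 0.4648 m
Q = (1/n)·A·R^(2/3)·S^(1/2) = (1/0.034) × 1.734 × 0.4648^(2/3) × 0.00021^(1/2) = 0.4433 m³/s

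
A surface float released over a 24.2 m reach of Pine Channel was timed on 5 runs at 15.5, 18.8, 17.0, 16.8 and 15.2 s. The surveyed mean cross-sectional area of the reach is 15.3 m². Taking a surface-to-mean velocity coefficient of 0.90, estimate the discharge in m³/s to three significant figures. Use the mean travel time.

20.0 m³/s

t̄ = (15.5 + 18.8 + 17.0 + 16.8 + 15.2) / 5 = 16.66 s
v_surface = L / t̄ = 24.2 / 16.66 = 1.453 m/s
v_mean = 0.90 × 1.453 = 1.307 m/s
Q = A × v_mean = 15.3 × 1.307 = 20.00 m³/s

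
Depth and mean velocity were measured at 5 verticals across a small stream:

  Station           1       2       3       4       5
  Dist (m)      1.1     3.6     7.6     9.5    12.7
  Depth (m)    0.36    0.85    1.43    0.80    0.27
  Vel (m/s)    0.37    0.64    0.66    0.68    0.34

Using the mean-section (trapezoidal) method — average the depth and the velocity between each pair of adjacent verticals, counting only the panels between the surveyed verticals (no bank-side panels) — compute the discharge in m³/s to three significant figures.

Panel 1-2: Δb = 2.5 m, d̄ = (0.36+0.85)/2 = 0.605, v̄ = (0.37+0.64)/2 = 0.505 → q = 2.5×0.605×0.505 = 0.7638 m³/s
Panel 2-3: Δb = 4 m, d̄ = (0.85+1.43)/2 = 1.14, v̄ = (0.64+0.66)/2 = 0.65 → q = 4×1.14×0.65 = 2.964 m³/s
Panel 3-4: Δb = 1.9 m, d̄ = (1.43+0.80)/2 = 1.115, v̄ = (0.66+0.68)/2 = 0.67 → q = 1.9×1.115×0.67 = 1.419 m³/s
Panel 4-5: Δb = 3.2 m, d̄ = (0.80+0.27)/2 = 0.535, v̄ = (0.68+0.34)/2 = 0.51 → q = 3.2×0.535×0.51 = 0.8731 m³/s
Q = Σ q = 6.020 m³/s

6.02 m³/s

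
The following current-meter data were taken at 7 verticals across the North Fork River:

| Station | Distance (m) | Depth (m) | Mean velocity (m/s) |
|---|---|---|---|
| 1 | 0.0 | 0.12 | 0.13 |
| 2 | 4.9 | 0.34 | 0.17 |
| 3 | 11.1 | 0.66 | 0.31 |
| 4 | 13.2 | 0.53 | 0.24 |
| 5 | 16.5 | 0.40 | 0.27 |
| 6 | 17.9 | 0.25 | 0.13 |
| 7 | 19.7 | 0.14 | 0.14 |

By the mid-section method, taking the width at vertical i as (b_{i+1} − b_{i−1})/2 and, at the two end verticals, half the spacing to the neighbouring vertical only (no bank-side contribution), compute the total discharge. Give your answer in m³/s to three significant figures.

1.87 m³/s

w_1 = (4.9 − 0.0)/2 = 2.45 m; q_1 = 0.13 × 0.12 × 2.45 = 0.03822 m³/s
w_2 = (11.1 − 0.0)/2 = 5.55 m; q_2 = 0.17 × 0.34 × 5.55 = 0.3208 m³/s
w_3 = (13.2 − 4.9)/2 = 4.15 m; q_3 = 0.31 × 0.66 × 4.15 = 0.8491 m³/s
w_4 = (16.5 − 11.1)/2 = 2.7 m; q_4 = 0.24 × 0.53 × 2.7 = 0.3434 m³/s
w_5 = (17.9 − 13.2)/2 = 2.35 m; q_5 = 0.27 × 0.40 × 2.35 = 0.2538 m³/s
w_6 = (19.7 − 16.5)/2 = 1.6 m; q_6 = 0.13 × 0.25 × 1.6 = 0.05200 m³/s
w_7 = (19.7 − 17.9)/2 = 0.9 m; q_7 = 0.14 × 0.14 × 0.9 = 0.01764 m³/s
Q = Σ qᵢ = 1.875 m³/s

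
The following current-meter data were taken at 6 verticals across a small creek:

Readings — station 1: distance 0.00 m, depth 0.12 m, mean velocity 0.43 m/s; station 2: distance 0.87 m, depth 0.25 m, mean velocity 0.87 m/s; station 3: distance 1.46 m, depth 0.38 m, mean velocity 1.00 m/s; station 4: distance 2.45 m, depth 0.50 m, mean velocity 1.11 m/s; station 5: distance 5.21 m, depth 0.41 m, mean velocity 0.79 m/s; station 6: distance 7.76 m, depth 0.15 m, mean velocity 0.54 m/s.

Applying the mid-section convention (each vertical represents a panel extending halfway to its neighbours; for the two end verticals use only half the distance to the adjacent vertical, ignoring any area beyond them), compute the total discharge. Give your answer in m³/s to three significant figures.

w_1 = (0.87 − 0.00)/2 = 0.435 m; q_1 = 0.43 × 0.12 × 0.435 = 0.02245 m³/s
w_2 = (1.46 − 0.00)/2 = 0.73 m; q_2 = 0.87 × 0.25 × 0.73 = 0.1588 m³/s
w_3 = (2.45 − 0.87)/2 = 0.79 m; q_3 = 1.00 × 0.38 × 0.79 = 0.3002 m³/s
w_4 = (5.21 − 1.46)/2 = 1.875 m; q_4 = 1.11 × 0.50 × 1.875 = 1.041 m³/s
w_5 = (7.76 − 2.45)/2 = 2.655 m; q_5 = 0.79 × 0.41 × 2.655 = 0.8600 m³/s
w_6 = (7.76 − 5.21)/2 = 1.275 m; q_6 = 0.54 × 0.15 × 1.275 = 0.1033 m³/s
Q = Σ qᵢ = 2.485 m³/s

2.49 m³/s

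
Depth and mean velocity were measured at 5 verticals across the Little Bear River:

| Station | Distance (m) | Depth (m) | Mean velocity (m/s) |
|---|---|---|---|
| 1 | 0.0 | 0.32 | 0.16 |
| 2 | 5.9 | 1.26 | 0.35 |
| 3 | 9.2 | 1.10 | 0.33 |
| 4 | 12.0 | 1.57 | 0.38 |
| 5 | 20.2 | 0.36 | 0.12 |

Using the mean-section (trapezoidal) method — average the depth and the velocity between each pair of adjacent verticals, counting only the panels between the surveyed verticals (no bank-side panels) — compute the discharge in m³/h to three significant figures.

20900 m³/h

Panel 1-2: Δb = 5.9 m, d̄ = (0.32+1.26)/2 = 0.79, v̄ = (0.16+0.35)/2 = 0.255 → q = 5.9×0.79×0.255 = 1.189 m³/s
Panel 2-3: Δb = 3.3 m, d̄ = (1.26+1.10)/2 = 1.18, v̄ = (0.35+0.33)/2 = 0.34 → q = 3.3×1.18×0.34 = 1.324 m³/s
Panel 3-4: Δb = 2.8 m, d̄ = (1.10+1.57)/2 = 1.335, v̄ = (0.33+0.38)/2 = 0.355 → q = 2.8×1.335×0.355 = 1.327 m³/s
Panel 4-5: Δb = 8.2 m, d̄ = (1.57+0.36)/2 = 0.965, v̄ = (0.38+0.12)/2 = 0.25 → q = 8.2×0.965×0.25 = 1.978 m³/s
Q = Σ q = 5.818 m³/s
= 5.818 × 3600 = 20940 m³/h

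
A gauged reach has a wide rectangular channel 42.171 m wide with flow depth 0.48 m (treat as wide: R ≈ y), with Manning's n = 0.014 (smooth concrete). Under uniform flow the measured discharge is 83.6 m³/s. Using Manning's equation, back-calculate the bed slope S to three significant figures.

A = b·y = 42.171 × 0.48 = 20.24 m²
Wide channel: R ≈ y = 0.48 m
S = (Q·n / (1·A·R^(2/3)))² = (83.6×0.014 / (1×20.24×0.6130))² = 0.008895

0.00890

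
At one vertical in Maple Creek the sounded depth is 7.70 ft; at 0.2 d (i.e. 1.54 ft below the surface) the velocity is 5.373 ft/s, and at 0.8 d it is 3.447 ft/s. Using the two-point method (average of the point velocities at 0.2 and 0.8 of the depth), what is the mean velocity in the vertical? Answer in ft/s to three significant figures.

v̄ = (5.373 + 3.447) / 2 = 4.410 ft/s

4.41 ft/s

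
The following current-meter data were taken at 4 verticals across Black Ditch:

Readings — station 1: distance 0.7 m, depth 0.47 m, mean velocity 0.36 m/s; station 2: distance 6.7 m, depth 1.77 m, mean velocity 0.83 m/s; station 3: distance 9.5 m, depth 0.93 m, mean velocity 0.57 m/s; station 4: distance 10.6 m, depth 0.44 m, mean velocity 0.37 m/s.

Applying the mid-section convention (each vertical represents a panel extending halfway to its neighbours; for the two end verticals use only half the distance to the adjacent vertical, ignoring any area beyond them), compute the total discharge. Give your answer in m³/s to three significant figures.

w_1 = (6.7 − 0.7)/2 = 3 m; q_1 = 0.36 × 0.47 × 3 = 0.5076 m³/s
w_2 = (9.5 − 0.7)/2 = 4.4 m; q_2 = 0.83 × 1.77 × 4.4 = 6.464 m³/s
w_3 = (10.6 − 6.7)/2 = 1.95 m; q_3 = 0.57 × 0.93 × 1.95 = 1.034 m³/s
w_4 = (10.6 − 9.5)/2 = 0.55 m; q_4 = 0.37 × 0.44 × 0.55 = 0.08954 m³/s
Q = Σ qᵢ = 8.095 m³/s

8.09 m³/s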